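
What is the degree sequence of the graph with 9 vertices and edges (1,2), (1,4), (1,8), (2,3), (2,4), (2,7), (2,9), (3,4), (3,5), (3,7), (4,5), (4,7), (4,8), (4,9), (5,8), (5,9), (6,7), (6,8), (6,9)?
[7, 5, 4, 4, 4, 4, 4, 3, 3] (degrees: deg(1)=3, deg(2)=5, deg(3)=4, deg(4)=7, deg(5)=4, deg(6)=3, deg(7)=4, deg(8)=4, deg(9)=4)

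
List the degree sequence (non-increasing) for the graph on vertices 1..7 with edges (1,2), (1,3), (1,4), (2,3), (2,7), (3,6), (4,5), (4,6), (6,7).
[3, 3, 3, 3, 3, 2, 1] (degrees: deg(1)=3, deg(2)=3, deg(3)=3, deg(4)=3, deg(5)=1, deg(6)=3, deg(7)=2)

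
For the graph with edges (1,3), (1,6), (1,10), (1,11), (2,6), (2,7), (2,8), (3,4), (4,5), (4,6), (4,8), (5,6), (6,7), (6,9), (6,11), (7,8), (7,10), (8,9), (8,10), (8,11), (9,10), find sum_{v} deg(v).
42 (handshake: sum of degrees = 2|E| = 2 x 21 = 42)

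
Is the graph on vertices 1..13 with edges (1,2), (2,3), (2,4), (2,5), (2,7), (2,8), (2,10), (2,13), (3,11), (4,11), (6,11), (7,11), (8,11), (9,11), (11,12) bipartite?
Yes. Partition: {1, 3, 4, 5, 6, 7, 8, 9, 10, 12, 13}, {2, 11}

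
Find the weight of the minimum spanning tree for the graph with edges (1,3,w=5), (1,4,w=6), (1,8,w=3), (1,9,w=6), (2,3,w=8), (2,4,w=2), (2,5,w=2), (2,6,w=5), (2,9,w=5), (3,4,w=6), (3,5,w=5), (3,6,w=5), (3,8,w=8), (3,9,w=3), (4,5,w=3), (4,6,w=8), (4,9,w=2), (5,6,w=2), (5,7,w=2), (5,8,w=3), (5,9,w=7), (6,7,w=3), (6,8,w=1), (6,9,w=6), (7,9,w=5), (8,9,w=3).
17 (MST edges: (1,8,w=3), (2,4,w=2), (2,5,w=2), (3,9,w=3), (4,9,w=2), (5,6,w=2), (5,7,w=2), (6,8,w=1); sum of weights 3 + 2 + 2 + 3 + 2 + 2 + 2 + 1 = 17)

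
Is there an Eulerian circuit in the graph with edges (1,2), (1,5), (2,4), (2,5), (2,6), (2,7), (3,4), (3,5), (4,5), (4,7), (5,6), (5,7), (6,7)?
No (2 vertices have odd degree: {2, 6}; Eulerian circuit requires 0)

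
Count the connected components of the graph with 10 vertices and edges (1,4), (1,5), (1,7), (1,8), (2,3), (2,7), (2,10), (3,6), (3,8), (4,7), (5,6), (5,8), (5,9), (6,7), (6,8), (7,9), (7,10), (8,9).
1 (components: {1, 2, 3, 4, 5, 6, 7, 8, 9, 10})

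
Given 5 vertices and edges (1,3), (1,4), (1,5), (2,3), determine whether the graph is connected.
Yes (BFS from 1 visits [1, 3, 4, 5, 2] — all 5 vertices reached)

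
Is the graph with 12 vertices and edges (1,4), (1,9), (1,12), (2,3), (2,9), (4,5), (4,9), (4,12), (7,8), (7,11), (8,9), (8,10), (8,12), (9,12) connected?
No, it has 2 components: {1, 2, 3, 4, 5, 7, 8, 9, 10, 11, 12}, {6}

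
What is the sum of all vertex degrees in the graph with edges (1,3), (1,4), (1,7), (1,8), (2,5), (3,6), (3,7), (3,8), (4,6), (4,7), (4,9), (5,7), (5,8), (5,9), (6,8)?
30 (handshake: sum of degrees = 2|E| = 2 x 15 = 30)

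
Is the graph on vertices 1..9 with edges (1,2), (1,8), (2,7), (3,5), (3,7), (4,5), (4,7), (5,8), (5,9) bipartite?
Yes. Partition: {1, 5, 6, 7}, {2, 3, 4, 8, 9}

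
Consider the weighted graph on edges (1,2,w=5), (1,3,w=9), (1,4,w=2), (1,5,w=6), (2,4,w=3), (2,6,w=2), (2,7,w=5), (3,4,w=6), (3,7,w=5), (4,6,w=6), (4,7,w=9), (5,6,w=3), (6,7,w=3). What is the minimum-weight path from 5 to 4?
8 (path: 5 -> 1 -> 4; weights 6 + 2 = 8)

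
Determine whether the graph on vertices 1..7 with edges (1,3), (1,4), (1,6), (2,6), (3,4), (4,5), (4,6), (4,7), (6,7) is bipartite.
No (odd cycle of length 3: 3 -> 1 -> 4 -> 3)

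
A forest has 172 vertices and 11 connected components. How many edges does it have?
161 (Each of the 11 component trees on V_i vertices has V_i - 1 edges; summing gives V - C = 172 - 11 = 161)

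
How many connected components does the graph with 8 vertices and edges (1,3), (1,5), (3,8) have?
5 (components: {1, 3, 5, 8}, {2}, {4}, {6}, {7})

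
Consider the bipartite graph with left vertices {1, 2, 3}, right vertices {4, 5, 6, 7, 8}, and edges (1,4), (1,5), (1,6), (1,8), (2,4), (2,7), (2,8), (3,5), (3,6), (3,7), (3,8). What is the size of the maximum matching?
3 (matching: (1,8), (2,7), (3,6); upper bound min(|L|,|R|) = min(3,5) = 3)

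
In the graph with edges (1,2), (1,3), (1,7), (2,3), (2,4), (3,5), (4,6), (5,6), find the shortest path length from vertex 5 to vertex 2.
2 (path: 5 -> 3 -> 2, 2 edges)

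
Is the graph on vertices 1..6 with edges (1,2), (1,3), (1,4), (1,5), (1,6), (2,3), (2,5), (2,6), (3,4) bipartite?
No (odd cycle of length 3: 4 -> 1 -> 3 -> 4)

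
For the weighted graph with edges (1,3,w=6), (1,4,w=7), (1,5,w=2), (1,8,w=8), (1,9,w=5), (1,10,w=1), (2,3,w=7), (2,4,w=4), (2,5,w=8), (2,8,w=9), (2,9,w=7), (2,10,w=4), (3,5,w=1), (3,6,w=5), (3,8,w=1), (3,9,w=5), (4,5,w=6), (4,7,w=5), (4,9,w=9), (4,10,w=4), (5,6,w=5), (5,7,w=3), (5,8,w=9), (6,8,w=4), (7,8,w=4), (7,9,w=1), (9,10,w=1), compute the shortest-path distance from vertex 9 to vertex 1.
2 (path: 9 -> 10 -> 1; weights 1 + 1 = 2)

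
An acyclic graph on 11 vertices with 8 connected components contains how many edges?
3 (Each of the 8 component trees on V_i vertices has V_i - 1 edges; summing gives V - C = 11 - 8 = 3)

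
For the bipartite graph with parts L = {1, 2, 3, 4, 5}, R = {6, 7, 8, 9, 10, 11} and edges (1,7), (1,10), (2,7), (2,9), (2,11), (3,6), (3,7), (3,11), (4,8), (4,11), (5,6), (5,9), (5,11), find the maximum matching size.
5 (matching: (1,10), (2,11), (3,7), (4,8), (5,9); upper bound min(|L|,|R|) = min(5,6) = 5)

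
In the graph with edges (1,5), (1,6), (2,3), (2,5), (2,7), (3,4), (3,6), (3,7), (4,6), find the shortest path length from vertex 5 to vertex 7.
2 (path: 5 -> 2 -> 7, 2 edges)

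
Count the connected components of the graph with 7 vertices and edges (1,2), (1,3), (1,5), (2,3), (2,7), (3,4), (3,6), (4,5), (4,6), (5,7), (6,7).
1 (components: {1, 2, 3, 4, 5, 6, 7})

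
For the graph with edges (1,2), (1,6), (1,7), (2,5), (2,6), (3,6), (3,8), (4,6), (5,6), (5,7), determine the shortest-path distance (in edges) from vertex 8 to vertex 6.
2 (path: 8 -> 3 -> 6, 2 edges)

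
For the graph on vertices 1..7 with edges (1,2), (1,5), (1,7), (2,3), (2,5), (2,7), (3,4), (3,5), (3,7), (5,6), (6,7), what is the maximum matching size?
3 (matching: (1,5), (3,4), (6,7); upper bound floor(n/2) = floor(7/2) = 3)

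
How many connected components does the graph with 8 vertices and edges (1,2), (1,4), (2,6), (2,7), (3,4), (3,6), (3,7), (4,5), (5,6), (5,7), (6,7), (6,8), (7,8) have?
1 (components: {1, 2, 3, 4, 5, 6, 7, 8})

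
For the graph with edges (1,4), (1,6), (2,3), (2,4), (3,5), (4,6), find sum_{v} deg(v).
12 (handshake: sum of degrees = 2|E| = 2 x 6 = 12)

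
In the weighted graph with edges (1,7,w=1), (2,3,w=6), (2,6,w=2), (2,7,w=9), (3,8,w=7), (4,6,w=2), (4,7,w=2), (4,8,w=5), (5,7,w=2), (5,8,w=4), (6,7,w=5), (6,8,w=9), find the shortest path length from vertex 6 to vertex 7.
4 (path: 6 -> 4 -> 7; weights 2 + 2 = 4)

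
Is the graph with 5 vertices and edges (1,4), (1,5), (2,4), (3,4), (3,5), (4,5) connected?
Yes (BFS from 1 visits [1, 4, 5, 2, 3] — all 5 vertices reached)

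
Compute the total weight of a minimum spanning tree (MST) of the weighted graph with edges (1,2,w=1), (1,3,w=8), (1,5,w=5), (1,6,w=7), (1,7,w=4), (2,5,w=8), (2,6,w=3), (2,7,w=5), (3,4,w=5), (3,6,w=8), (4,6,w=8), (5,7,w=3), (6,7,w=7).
24 (MST edges: (1,2,w=1), (1,3,w=8), (1,7,w=4), (2,6,w=3), (3,4,w=5), (5,7,w=3); sum of weights 1 + 8 + 4 + 3 + 5 + 3 = 24)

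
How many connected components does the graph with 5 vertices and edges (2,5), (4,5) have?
3 (components: {1}, {2, 4, 5}, {3})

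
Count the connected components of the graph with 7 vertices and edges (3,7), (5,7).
5 (components: {1}, {2}, {3, 5, 7}, {4}, {6})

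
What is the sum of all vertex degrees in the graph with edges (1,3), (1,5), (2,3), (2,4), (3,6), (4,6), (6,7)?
14 (handshake: sum of degrees = 2|E| = 2 x 7 = 14)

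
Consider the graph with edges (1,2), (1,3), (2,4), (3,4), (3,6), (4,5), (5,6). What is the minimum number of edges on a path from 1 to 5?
3 (path: 1 -> 2 -> 4 -> 5, 3 edges)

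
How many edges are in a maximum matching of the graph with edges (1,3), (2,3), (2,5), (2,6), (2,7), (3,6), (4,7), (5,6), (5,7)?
3 (matching: (2,3), (4,7), (5,6); upper bound floor(n/2) = floor(7/2) = 3)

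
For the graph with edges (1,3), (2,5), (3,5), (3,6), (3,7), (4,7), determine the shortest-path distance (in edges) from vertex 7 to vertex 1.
2 (path: 7 -> 3 -> 1, 2 edges)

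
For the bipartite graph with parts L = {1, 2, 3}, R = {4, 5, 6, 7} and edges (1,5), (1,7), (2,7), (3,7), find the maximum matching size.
2 (matching: (1,5), (2,7); upper bound min(|L|,|R|) = min(3,4) = 3)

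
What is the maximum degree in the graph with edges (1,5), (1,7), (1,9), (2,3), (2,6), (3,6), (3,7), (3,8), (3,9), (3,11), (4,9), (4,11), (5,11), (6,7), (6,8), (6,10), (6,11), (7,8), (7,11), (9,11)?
6 (attained at vertices 3, 6, 11)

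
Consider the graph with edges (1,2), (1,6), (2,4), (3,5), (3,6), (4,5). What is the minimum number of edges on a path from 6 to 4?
3 (path: 6 -> 3 -> 5 -> 4, 3 edges)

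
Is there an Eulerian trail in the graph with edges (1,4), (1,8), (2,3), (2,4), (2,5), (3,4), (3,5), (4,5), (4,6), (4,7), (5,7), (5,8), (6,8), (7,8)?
No (4 vertices have odd degree: {2, 3, 5, 7}; Eulerian path requires 0 or 2)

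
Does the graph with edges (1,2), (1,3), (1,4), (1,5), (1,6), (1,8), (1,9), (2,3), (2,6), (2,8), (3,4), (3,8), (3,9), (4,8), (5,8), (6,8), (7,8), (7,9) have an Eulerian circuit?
No (6 vertices have odd degree: {1, 3, 4, 6, 8, 9}; Eulerian circuit requires 0)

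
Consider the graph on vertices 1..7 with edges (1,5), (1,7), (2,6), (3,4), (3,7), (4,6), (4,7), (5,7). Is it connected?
Yes (BFS from 1 visits [1, 5, 7, 3, 4, 6, 2] — all 7 vertices reached)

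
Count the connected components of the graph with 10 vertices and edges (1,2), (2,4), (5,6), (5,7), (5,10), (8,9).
4 (components: {1, 2, 4}, {3}, {5, 6, 7, 10}, {8, 9})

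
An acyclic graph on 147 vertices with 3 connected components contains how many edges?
144 (Each of the 3 component trees on V_i vertices has V_i - 1 edges; summing gives V - C = 147 - 3 = 144)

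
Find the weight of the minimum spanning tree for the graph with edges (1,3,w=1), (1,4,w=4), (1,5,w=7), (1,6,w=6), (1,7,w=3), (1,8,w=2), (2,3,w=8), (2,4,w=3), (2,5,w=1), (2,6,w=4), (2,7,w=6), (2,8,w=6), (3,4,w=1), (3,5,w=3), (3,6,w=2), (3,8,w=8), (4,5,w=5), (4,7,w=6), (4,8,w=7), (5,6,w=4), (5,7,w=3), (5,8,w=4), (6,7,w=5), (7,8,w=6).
13 (MST edges: (1,3,w=1), (1,7,w=3), (1,8,w=2), (2,4,w=3), (2,5,w=1), (3,4,w=1), (3,6,w=2); sum of weights 1 + 3 + 2 + 3 + 1 + 1 + 2 = 13)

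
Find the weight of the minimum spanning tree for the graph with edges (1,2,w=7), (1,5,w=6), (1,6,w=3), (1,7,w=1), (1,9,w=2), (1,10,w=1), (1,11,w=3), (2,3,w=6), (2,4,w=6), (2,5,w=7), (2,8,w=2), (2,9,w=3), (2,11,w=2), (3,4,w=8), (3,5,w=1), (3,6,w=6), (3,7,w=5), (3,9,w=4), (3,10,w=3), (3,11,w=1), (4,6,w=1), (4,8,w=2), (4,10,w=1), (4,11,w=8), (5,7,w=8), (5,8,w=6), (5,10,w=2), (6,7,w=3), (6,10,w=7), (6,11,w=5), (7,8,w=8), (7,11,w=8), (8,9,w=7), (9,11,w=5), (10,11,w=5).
14 (MST edges: (1,7,w=1), (1,9,w=2), (1,10,w=1), (2,8,w=2), (2,11,w=2), (3,5,w=1), (3,11,w=1), (4,6,w=1), (4,8,w=2), (4,10,w=1); sum of weights 1 + 2 + 1 + 2 + 2 + 1 + 1 + 1 + 2 + 1 = 14)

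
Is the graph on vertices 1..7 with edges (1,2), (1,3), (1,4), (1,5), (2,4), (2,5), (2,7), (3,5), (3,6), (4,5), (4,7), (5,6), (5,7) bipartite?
No (odd cycle of length 3: 3 -> 1 -> 5 -> 3)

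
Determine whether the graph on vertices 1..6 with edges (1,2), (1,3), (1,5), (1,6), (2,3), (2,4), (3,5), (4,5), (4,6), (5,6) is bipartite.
No (odd cycle of length 3: 6 -> 1 -> 5 -> 6)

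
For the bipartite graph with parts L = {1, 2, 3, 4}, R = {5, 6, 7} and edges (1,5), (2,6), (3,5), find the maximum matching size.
2 (matching: (1,5), (2,6); upper bound min(|L|,|R|) = min(4,3) = 3)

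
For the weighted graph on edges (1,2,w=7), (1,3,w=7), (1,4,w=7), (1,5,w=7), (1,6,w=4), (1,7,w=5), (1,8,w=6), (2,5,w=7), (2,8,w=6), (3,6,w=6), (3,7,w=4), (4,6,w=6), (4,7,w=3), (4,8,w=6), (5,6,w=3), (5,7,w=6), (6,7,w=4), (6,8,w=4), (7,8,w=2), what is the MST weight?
26 (MST edges: (1,6,w=4), (2,8,w=6), (3,7,w=4), (4,7,w=3), (5,6,w=3), (6,7,w=4), (7,8,w=2); sum of weights 4 + 6 + 4 + 3 + 3 + 4 + 2 = 26)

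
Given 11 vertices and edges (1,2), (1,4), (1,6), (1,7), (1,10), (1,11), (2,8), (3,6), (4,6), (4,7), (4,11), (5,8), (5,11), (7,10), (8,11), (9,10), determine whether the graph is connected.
Yes (BFS from 1 visits [1, 2, 4, 6, 7, 10, 11, 8, 3, 9, 5] — all 11 vertices reached)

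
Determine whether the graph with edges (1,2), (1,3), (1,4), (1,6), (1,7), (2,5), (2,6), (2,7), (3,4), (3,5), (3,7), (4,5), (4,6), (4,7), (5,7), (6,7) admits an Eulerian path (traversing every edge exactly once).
Yes (the graph is connected and exactly 2 vertices have odd degree: {1, 4}; any Eulerian path must start and end at those)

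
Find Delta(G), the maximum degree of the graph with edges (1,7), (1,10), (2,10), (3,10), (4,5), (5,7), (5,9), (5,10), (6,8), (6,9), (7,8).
4 (attained at vertices 5, 10)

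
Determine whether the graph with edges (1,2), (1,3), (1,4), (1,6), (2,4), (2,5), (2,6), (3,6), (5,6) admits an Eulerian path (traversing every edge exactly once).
Yes — and in fact it has an Eulerian circuit (the graph is connected and all 6 vertices have even degree)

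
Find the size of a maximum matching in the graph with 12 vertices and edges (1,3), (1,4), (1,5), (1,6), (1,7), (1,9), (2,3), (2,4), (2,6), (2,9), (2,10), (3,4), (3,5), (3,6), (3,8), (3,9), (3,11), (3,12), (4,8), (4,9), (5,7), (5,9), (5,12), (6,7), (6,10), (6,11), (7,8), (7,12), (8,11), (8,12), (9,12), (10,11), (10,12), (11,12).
6 (matching: (1,5), (2,10), (3,4), (6,7), (8,11), (9,12); upper bound floor(n/2) = floor(12/2) = 6)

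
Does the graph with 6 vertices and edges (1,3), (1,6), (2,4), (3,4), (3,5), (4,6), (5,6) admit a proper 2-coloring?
Yes. Partition: {1, 4, 5}, {2, 3, 6}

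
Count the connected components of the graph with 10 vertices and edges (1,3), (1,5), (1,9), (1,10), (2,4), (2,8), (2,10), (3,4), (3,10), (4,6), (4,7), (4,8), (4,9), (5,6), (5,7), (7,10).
1 (components: {1, 2, 3, 4, 5, 6, 7, 8, 9, 10})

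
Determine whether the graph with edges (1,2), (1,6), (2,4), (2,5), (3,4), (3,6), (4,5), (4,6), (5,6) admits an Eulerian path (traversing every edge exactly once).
Yes (the graph is connected and exactly 2 vertices have odd degree: {2, 5}; any Eulerian path must start and end at those)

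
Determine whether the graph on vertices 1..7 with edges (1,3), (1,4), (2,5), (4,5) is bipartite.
Yes. Partition: {1, 5, 6, 7}, {2, 3, 4}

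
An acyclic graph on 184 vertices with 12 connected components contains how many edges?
172 (Each of the 12 component trees on V_i vertices has V_i - 1 edges; summing gives V - C = 184 - 12 = 172)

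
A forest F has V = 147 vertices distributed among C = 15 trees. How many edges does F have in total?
132 (Each of the 15 component trees on V_i vertices has V_i - 1 edges; summing gives V - C = 147 - 15 = 132)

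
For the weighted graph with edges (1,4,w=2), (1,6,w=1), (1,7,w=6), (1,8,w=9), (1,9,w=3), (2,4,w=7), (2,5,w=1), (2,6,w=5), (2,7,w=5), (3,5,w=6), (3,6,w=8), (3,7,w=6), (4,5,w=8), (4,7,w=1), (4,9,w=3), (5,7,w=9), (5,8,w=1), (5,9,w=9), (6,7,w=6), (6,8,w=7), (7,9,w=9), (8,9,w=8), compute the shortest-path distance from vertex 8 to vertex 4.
8 (path: 8 -> 5 -> 2 -> 7 -> 4; weights 1 + 1 + 5 + 1 = 8)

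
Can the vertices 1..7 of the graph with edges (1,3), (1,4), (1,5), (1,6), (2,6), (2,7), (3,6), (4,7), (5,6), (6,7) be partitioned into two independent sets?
No (odd cycle of length 3: 3 -> 1 -> 6 -> 3)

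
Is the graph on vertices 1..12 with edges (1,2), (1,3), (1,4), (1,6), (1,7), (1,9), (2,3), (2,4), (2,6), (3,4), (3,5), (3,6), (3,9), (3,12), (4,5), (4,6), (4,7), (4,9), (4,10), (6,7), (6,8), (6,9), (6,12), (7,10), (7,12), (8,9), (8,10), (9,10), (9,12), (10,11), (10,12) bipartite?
No (odd cycle of length 3: 4 -> 1 -> 9 -> 4)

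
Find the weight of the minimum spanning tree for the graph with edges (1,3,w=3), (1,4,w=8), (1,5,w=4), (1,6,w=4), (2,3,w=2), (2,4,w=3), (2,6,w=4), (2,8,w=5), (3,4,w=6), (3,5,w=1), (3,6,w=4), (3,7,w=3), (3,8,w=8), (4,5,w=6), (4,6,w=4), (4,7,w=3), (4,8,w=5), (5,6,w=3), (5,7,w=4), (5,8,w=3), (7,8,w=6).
18 (MST edges: (1,3,w=3), (2,3,w=2), (2,4,w=3), (3,5,w=1), (3,7,w=3), (5,6,w=3), (5,8,w=3); sum of weights 3 + 2 + 3 + 1 + 3 + 3 + 3 = 18)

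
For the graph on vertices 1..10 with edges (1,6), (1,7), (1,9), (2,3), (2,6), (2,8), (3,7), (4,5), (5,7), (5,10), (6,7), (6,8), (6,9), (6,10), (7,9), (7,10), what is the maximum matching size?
5 (matching: (1,9), (2,8), (3,7), (4,5), (6,10); upper bound floor(n/2) = floor(10/2) = 5)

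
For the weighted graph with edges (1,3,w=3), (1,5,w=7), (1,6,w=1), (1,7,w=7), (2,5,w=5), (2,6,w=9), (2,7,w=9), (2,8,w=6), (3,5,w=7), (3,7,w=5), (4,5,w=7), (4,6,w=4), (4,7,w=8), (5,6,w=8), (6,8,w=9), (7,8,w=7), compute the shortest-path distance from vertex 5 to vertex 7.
12 (path: 5 -> 3 -> 7; weights 7 + 5 = 12)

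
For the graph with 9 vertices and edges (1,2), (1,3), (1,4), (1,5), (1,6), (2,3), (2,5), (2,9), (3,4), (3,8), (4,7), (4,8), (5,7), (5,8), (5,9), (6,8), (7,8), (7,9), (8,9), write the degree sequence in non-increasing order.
[6, 5, 5, 4, 4, 4, 4, 4, 2] (degrees: deg(1)=5, deg(2)=4, deg(3)=4, deg(4)=4, deg(5)=5, deg(6)=2, deg(7)=4, deg(8)=6, deg(9)=4)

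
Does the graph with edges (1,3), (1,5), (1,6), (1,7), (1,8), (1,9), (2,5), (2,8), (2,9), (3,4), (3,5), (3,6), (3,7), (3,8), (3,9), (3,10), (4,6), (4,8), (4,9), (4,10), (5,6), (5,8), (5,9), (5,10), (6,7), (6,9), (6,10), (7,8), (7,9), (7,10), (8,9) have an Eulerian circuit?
No (6 vertices have odd degree: {2, 4, 5, 6, 8, 10}; Eulerian circuit requires 0)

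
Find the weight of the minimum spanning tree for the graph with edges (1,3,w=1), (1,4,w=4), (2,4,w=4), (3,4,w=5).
9 (MST edges: (1,3,w=1), (1,4,w=4), (2,4,w=4); sum of weights 1 + 4 + 4 = 9)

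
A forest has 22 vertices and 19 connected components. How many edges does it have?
3 (Each of the 19 component trees on V_i vertices has V_i - 1 edges; summing gives V - C = 22 - 19 = 3)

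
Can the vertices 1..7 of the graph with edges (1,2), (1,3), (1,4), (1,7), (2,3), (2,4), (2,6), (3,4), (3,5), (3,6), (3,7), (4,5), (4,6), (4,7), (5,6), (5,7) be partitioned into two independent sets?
No (odd cycle of length 3: 3 -> 1 -> 4 -> 3)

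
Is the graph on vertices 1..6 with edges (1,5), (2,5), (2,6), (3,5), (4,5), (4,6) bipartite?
Yes. Partition: {1, 2, 3, 4}, {5, 6}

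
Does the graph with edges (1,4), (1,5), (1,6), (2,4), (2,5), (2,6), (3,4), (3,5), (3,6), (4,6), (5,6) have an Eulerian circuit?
No (4 vertices have odd degree: {1, 2, 3, 6}; Eulerian circuit requires 0)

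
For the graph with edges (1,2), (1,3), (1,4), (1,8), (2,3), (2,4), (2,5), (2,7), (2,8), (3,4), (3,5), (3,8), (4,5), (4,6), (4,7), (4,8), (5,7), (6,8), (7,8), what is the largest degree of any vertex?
7 (attained at vertex 4)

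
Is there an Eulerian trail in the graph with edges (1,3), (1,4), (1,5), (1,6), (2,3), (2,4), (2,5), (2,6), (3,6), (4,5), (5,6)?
Yes (the graph is connected and exactly 2 vertices have odd degree: {3, 4}; any Eulerian path must start and end at those)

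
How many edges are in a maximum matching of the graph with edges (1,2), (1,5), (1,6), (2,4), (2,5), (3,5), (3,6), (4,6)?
3 (matching: (1,2), (3,5), (4,6); upper bound floor(n/2) = floor(6/2) = 3)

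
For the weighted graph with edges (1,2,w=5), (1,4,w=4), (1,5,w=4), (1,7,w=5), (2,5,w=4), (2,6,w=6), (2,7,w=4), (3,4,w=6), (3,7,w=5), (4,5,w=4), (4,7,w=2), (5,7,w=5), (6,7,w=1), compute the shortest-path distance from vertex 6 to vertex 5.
6 (path: 6 -> 7 -> 5; weights 1 + 5 = 6)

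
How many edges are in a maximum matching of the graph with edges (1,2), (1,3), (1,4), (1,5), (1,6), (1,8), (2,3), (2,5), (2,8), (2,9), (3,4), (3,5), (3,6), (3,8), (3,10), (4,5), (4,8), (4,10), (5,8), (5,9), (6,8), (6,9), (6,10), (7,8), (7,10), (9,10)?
5 (matching: (1,4), (2,5), (3,8), (6,9), (7,10); upper bound floor(n/2) = floor(10/2) = 5)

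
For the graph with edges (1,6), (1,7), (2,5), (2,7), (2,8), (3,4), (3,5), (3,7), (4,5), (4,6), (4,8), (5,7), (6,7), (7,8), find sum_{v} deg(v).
28 (handshake: sum of degrees = 2|E| = 2 x 14 = 28)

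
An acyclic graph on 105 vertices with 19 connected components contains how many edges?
86 (Each of the 19 component trees on V_i vertices has V_i - 1 edges; summing gives V - C = 105 - 19 = 86)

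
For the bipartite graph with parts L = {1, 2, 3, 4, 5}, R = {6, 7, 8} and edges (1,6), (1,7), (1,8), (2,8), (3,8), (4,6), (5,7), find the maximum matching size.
3 (matching: (1,8), (4,6), (5,7); upper bound min(|L|,|R|) = min(5,3) = 3)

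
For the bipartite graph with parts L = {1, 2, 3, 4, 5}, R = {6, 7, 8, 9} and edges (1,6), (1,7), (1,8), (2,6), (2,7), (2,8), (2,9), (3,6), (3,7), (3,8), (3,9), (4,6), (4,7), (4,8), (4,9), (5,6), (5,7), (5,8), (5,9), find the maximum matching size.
4 (matching: (1,8), (2,9), (3,7), (4,6); upper bound min(|L|,|R|) = min(5,4) = 4)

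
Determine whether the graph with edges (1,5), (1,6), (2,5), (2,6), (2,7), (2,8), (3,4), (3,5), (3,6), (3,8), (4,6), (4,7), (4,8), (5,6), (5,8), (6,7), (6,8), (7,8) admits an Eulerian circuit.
No (2 vertices have odd degree: {5, 6}; Eulerian circuit requires 0)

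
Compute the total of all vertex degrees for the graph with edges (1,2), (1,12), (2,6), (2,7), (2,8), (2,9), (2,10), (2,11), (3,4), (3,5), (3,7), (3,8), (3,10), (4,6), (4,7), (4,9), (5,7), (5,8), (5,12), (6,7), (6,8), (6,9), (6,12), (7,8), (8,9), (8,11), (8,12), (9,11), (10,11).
58 (handshake: sum of degrees = 2|E| = 2 x 29 = 58)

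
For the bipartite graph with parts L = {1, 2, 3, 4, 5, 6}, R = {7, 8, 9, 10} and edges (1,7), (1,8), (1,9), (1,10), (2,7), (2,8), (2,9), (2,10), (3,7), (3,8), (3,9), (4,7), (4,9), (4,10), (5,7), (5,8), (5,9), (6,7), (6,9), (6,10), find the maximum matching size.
4 (matching: (1,10), (2,9), (3,8), (4,7); upper bound min(|L|,|R|) = min(6,4) = 4)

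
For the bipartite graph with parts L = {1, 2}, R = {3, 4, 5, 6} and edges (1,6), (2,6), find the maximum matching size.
1 (matching: (1,6); upper bound min(|L|,|R|) = min(2,4) = 2)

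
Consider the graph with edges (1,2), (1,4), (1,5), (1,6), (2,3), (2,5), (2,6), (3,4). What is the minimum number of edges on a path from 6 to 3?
2 (path: 6 -> 2 -> 3, 2 edges)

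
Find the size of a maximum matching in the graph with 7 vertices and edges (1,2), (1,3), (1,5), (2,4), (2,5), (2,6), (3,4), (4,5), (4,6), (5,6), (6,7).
3 (matching: (1,5), (3,4), (6,7); upper bound floor(n/2) = floor(7/2) = 3)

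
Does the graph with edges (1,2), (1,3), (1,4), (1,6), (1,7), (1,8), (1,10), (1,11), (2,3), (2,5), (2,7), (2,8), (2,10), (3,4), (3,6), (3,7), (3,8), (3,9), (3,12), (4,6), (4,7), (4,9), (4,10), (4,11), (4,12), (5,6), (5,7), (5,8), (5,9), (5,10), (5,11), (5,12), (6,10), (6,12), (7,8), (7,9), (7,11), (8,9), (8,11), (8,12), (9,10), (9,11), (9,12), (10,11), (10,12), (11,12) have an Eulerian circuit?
Yes (the graph is connected and all 12 vertices have even degree)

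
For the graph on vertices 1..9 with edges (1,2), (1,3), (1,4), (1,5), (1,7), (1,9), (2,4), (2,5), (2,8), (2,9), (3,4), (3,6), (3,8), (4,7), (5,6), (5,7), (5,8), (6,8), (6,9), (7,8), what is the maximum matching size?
4 (matching: (2,8), (3,4), (5,7), (6,9); upper bound floor(n/2) = floor(9/2) = 4)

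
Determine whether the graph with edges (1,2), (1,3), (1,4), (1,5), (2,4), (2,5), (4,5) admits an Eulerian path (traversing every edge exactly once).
No (4 vertices have odd degree: {2, 3, 4, 5}; Eulerian path requires 0 or 2)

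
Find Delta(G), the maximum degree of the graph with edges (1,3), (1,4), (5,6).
2 (attained at vertex 1)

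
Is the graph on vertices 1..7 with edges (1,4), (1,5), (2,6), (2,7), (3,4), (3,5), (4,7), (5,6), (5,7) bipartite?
Yes. Partition: {1, 3, 6, 7}, {2, 4, 5}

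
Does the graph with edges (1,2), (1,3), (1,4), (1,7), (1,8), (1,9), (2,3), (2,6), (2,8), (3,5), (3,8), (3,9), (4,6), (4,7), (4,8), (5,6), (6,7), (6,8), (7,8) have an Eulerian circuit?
No (2 vertices have odd degree: {3, 6}; Eulerian circuit requires 0)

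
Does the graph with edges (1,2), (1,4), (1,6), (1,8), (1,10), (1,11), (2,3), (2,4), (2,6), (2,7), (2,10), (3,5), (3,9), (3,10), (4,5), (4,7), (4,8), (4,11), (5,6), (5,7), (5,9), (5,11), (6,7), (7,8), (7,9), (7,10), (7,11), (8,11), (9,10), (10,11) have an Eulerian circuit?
Yes (the graph is connected and all 11 vertices have even degree)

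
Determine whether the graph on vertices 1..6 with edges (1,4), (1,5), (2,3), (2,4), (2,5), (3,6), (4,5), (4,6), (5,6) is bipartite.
No (odd cycle of length 3: 5 -> 1 -> 4 -> 5)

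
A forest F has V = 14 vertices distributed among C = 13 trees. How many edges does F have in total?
1 (Each of the 13 component trees on V_i vertices has V_i - 1 edges; summing gives V - C = 14 - 13 = 1)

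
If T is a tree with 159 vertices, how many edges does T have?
158 (A tree on V vertices has V - 1 edges, so 159 - 1 = 158)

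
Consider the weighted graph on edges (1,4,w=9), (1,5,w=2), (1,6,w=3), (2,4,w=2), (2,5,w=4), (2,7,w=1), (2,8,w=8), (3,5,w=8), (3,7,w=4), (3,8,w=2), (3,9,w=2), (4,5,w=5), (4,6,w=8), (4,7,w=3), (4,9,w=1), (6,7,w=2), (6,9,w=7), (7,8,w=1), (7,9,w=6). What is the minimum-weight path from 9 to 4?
1 (path: 9 -> 4; weights 1 = 1)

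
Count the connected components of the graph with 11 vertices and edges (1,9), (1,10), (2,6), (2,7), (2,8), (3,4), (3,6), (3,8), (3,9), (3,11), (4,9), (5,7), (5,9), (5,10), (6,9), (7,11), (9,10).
1 (components: {1, 2, 3, 4, 5, 6, 7, 8, 9, 10, 11})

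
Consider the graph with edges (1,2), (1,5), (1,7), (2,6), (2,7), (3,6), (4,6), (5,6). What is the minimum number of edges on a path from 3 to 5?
2 (path: 3 -> 6 -> 5, 2 edges)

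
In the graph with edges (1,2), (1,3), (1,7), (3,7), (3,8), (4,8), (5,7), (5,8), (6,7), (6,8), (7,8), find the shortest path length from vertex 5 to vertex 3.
2 (path: 5 -> 8 -> 3, 2 edges)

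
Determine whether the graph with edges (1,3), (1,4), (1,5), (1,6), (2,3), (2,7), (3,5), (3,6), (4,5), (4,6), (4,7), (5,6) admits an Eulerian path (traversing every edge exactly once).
Yes — and in fact it has an Eulerian circuit (the graph is connected and all 7 vertices have even degree)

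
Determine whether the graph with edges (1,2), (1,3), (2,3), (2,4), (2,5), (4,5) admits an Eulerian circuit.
Yes (the graph is connected and all 5 vertices have even degree)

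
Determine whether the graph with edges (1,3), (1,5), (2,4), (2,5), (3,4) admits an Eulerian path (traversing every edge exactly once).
Yes — and in fact it has an Eulerian circuit (the graph is connected and all 5 vertices have even degree)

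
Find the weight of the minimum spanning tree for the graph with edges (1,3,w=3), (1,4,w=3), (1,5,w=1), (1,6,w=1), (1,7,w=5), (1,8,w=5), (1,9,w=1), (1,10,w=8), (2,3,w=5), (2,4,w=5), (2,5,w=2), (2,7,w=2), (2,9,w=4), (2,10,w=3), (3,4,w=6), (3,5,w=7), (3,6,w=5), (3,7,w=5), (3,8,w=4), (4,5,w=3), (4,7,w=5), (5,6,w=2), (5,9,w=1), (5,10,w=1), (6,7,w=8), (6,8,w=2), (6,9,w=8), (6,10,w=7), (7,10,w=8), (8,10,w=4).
16 (MST edges: (1,3,w=3), (1,4,w=3), (1,5,w=1), (1,6,w=1), (1,9,w=1), (2,5,w=2), (2,7,w=2), (5,10,w=1), (6,8,w=2); sum of weights 3 + 3 + 1 + 1 + 1 + 2 + 2 + 1 + 2 = 16)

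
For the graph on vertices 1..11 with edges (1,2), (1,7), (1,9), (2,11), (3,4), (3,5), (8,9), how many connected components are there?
4 (components: {1, 2, 7, 8, 9, 11}, {3, 4, 5}, {6}, {10})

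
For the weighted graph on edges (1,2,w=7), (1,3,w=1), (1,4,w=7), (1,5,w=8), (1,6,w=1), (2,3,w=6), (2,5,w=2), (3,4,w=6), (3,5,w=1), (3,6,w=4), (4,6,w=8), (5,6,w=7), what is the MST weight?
11 (MST edges: (1,3,w=1), (1,6,w=1), (2,5,w=2), (3,4,w=6), (3,5,w=1); sum of weights 1 + 1 + 2 + 6 + 1 = 11)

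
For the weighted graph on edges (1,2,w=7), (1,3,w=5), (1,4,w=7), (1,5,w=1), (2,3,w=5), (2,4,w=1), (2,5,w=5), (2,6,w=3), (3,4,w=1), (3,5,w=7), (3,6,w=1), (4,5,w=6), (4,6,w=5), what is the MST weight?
9 (MST edges: (1,3,w=5), (1,5,w=1), (2,4,w=1), (3,4,w=1), (3,6,w=1); sum of weights 5 + 1 + 1 + 1 + 1 = 9)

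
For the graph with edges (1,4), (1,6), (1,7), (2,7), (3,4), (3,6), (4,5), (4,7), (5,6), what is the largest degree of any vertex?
4 (attained at vertex 4)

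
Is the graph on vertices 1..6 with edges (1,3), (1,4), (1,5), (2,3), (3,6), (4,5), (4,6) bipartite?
No (odd cycle of length 3: 5 -> 1 -> 4 -> 5)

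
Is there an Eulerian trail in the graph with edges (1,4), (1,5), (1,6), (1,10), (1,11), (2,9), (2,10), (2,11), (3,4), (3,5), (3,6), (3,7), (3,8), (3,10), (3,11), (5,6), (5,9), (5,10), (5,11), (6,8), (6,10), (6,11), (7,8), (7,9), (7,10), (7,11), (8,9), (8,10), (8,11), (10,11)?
No (4 vertices have odd degree: {1, 2, 3, 7}; Eulerian path requires 0 or 2)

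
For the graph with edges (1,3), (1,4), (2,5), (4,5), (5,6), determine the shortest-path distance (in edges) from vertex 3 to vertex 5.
3 (path: 3 -> 1 -> 4 -> 5, 3 edges)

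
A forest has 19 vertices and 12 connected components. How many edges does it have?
7 (Each of the 12 component trees on V_i vertices has V_i - 1 edges; summing gives V - C = 19 - 12 = 7)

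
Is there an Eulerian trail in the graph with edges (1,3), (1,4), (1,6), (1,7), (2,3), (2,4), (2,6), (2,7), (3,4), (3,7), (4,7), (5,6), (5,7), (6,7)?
Yes — and in fact it has an Eulerian circuit (the graph is connected and all 7 vertices have even degree)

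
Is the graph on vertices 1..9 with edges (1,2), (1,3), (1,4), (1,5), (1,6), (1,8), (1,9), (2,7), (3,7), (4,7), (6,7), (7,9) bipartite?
Yes. Partition: {1, 7}, {2, 3, 4, 5, 6, 8, 9}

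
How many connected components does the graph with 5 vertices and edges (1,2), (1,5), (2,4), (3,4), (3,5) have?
1 (components: {1, 2, 3, 4, 5})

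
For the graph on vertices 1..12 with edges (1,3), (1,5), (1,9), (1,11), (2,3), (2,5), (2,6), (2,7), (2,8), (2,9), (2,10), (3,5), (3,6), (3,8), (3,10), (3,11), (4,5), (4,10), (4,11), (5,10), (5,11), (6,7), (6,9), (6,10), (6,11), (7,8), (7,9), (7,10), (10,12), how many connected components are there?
1 (components: {1, 2, 3, 4, 5, 6, 7, 8, 9, 10, 11, 12})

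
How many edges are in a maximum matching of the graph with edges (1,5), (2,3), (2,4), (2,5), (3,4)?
2 (matching: (1,5), (3,4); upper bound floor(n/2) = floor(5/2) = 2)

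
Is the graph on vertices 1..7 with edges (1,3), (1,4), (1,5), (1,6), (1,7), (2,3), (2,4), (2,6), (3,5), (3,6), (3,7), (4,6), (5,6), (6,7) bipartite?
No (odd cycle of length 3: 6 -> 1 -> 3 -> 6)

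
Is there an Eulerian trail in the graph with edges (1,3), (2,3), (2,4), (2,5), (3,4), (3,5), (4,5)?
No (4 vertices have odd degree: {1, 2, 4, 5}; Eulerian path requires 0 or 2)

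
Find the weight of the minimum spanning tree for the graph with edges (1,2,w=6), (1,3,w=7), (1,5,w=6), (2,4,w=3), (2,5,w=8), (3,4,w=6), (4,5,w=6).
21 (MST edges: (1,2,w=6), (1,5,w=6), (2,4,w=3), (3,4,w=6); sum of weights 6 + 6 + 3 + 6 = 21)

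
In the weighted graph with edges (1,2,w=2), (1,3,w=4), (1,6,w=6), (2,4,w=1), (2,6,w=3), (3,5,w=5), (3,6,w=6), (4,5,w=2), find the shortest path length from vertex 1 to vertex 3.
4 (path: 1 -> 3; weights 4 = 4)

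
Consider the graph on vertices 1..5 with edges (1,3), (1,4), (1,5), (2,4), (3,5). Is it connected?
Yes (BFS from 1 visits [1, 3, 4, 5, 2] — all 5 vertices reached)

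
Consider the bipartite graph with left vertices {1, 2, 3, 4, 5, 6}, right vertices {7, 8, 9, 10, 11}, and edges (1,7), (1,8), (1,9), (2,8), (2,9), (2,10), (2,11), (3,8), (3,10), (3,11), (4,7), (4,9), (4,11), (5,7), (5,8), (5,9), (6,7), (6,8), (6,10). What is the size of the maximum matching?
5 (matching: (1,9), (2,11), (3,10), (4,7), (5,8); upper bound min(|L|,|R|) = min(6,5) = 5)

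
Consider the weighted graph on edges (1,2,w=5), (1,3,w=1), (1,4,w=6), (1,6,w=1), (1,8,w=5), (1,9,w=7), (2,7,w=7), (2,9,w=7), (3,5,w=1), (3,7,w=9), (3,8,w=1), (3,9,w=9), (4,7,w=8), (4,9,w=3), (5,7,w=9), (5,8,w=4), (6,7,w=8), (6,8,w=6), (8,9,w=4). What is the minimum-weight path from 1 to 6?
1 (path: 1 -> 6; weights 1 = 1)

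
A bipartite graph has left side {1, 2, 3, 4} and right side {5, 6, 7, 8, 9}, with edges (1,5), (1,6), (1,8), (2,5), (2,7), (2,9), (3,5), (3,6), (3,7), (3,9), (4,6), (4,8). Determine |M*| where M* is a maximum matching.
4 (matching: (1,8), (2,9), (3,7), (4,6); upper bound min(|L|,|R|) = min(4,5) = 4)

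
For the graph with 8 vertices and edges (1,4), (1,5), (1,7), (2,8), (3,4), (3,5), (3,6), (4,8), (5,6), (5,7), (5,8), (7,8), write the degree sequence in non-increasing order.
[5, 4, 3, 3, 3, 3, 2, 1] (degrees: deg(1)=3, deg(2)=1, deg(3)=3, deg(4)=3, deg(5)=5, deg(6)=2, deg(7)=3, deg(8)=4)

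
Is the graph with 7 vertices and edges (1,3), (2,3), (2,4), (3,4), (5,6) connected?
No, it has 3 components: {1, 2, 3, 4}, {5, 6}, {7}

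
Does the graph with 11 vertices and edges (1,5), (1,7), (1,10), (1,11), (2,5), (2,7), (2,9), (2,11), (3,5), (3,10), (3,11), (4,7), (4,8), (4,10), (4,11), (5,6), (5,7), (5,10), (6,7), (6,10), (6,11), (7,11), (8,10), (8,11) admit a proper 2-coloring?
No (odd cycle of length 3: 11 -> 1 -> 7 -> 11)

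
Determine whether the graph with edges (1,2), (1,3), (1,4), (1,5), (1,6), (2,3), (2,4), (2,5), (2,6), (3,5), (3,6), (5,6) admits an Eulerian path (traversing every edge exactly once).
Yes (the graph is connected and exactly 2 vertices have odd degree: {1, 2}; any Eulerian path must start and end at those)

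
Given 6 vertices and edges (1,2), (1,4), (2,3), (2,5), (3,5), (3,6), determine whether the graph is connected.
Yes (BFS from 1 visits [1, 2, 4, 3, 5, 6] — all 6 vertices reached)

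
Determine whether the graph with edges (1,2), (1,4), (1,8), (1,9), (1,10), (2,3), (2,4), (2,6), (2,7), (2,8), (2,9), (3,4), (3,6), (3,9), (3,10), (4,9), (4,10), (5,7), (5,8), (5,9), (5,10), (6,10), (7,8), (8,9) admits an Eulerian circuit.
No (8 vertices have odd degree: {1, 2, 3, 4, 6, 7, 8, 10}; Eulerian circuit requires 0)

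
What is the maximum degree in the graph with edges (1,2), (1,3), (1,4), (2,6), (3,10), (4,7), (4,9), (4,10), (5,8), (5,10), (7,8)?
4 (attained at vertex 4)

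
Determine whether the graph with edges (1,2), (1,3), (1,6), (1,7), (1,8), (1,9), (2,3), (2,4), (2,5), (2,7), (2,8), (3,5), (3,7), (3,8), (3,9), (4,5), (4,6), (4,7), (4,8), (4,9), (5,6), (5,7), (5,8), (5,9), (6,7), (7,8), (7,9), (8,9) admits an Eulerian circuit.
No (2 vertices have odd degree: {5, 8}; Eulerian circuit requires 0)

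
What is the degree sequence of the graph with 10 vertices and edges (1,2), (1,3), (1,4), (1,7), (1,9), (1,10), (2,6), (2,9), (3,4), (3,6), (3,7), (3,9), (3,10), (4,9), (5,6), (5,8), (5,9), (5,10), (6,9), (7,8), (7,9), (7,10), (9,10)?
[8, 6, 6, 5, 5, 4, 4, 3, 3, 2] (degrees: deg(1)=6, deg(2)=3, deg(3)=6, deg(4)=3, deg(5)=4, deg(6)=4, deg(7)=5, deg(8)=2, deg(9)=8, deg(10)=5)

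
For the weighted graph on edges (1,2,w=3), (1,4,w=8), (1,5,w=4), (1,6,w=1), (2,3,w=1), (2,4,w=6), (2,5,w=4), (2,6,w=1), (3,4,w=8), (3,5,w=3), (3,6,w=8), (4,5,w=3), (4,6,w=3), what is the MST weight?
9 (MST edges: (1,6,w=1), (2,3,w=1), (2,6,w=1), (3,5,w=3), (4,5,w=3); sum of weights 1 + 1 + 1 + 3 + 3 = 9)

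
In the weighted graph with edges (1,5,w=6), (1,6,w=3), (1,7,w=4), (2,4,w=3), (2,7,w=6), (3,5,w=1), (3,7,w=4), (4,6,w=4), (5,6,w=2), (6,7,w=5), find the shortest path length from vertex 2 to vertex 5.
9 (path: 2 -> 4 -> 6 -> 5; weights 3 + 4 + 2 = 9)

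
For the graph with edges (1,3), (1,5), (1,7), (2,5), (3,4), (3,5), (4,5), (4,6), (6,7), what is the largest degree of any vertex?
4 (attained at vertex 5)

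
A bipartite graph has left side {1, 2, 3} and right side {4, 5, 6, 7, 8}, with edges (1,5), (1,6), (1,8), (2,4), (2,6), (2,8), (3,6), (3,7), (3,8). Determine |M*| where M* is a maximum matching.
3 (matching: (1,8), (2,6), (3,7); upper bound min(|L|,|R|) = min(3,5) = 3)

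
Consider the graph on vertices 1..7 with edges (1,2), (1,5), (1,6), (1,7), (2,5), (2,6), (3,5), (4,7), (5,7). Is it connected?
Yes (BFS from 1 visits [1, 2, 5, 6, 7, 3, 4] — all 7 vertices reached)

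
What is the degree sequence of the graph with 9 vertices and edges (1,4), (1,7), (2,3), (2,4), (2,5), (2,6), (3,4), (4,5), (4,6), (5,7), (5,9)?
[5, 4, 4, 2, 2, 2, 2, 1, 0] (degrees: deg(1)=2, deg(2)=4, deg(3)=2, deg(4)=5, deg(5)=4, deg(6)=2, deg(7)=2, deg(8)=0, deg(9)=1)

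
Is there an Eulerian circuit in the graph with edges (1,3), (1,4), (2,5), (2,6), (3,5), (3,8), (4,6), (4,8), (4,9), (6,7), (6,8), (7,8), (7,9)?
No (2 vertices have odd degree: {3, 7}; Eulerian circuit requires 0)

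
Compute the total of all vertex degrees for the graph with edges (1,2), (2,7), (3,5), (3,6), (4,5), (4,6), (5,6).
14 (handshake: sum of degrees = 2|E| = 2 x 7 = 14)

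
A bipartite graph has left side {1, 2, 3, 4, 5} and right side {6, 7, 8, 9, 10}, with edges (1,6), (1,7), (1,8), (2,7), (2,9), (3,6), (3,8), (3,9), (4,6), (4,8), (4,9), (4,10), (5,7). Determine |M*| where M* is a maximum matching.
5 (matching: (1,8), (2,9), (3,6), (4,10), (5,7); upper bound min(|L|,|R|) = min(5,5) = 5)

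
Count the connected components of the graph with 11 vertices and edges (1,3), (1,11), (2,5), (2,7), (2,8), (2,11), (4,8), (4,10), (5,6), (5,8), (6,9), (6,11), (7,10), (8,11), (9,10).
1 (components: {1, 2, 3, 4, 5, 6, 7, 8, 9, 10, 11})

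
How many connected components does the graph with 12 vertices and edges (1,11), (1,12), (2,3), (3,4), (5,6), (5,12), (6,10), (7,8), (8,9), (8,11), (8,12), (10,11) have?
2 (components: {1, 5, 6, 7, 8, 9, 10, 11, 12}, {2, 3, 4})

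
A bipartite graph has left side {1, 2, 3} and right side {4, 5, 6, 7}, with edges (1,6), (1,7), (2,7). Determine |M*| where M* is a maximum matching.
2 (matching: (1,6), (2,7); upper bound min(|L|,|R|) = min(3,4) = 3)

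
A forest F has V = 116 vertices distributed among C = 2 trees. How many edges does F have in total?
114 (Each of the 2 component trees on V_i vertices has V_i - 1 edges; summing gives V - C = 116 - 2 = 114)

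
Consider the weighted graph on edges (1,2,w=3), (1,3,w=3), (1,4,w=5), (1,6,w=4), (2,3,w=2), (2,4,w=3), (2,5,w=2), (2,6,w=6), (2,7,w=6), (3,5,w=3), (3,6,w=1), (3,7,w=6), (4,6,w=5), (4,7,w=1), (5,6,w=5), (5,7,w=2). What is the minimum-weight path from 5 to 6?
4 (path: 5 -> 3 -> 6; weights 3 + 1 = 4)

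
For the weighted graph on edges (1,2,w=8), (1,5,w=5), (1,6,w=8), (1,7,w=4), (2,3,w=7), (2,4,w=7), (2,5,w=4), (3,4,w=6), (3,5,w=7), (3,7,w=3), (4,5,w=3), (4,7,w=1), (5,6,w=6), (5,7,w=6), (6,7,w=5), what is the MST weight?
20 (MST edges: (1,7,w=4), (2,5,w=4), (3,7,w=3), (4,5,w=3), (4,7,w=1), (6,7,w=5); sum of weights 4 + 4 + 3 + 3 + 1 + 5 = 20)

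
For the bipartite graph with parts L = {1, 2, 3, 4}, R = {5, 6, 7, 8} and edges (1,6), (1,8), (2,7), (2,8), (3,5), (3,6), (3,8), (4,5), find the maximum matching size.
4 (matching: (1,8), (2,7), (3,6), (4,5); upper bound min(|L|,|R|) = min(4,4) = 4)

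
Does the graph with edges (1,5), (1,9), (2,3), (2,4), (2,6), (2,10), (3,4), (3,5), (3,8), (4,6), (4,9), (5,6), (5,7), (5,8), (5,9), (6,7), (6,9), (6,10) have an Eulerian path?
Yes — and in fact it has an Eulerian circuit (the graph is connected and all 10 vertices have even degree)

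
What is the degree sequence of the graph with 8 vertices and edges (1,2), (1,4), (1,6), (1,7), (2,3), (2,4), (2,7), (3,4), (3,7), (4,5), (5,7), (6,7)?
[5, 4, 4, 4, 3, 2, 2, 0] (degrees: deg(1)=4, deg(2)=4, deg(3)=3, deg(4)=4, deg(5)=2, deg(6)=2, deg(7)=5, deg(8)=0)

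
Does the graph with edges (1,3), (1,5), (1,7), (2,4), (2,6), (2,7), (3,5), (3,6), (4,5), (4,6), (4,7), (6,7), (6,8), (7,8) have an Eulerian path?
No (6 vertices have odd degree: {1, 2, 3, 5, 6, 7}; Eulerian path requires 0 or 2)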